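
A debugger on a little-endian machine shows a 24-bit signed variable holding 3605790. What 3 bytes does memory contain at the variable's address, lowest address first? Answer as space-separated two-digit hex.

1E 05 37

3605790 in hexadecimal, padded to 24 bits, is 0x37051E.
Split into bytes (most-significant first): 37 05 1E.
Little-endian: lowest address holds the least-significant byte.
So at ascending addresses the bytes are 1E 05 37.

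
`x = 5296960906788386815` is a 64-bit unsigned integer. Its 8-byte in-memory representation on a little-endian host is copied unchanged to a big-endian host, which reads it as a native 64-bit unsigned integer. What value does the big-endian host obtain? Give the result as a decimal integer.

18426267142305710665

5296960906788386815 in 64-bit hexadecimal is 0x498295E15640B7FF.
Stored little-endian, the bytes at ascending addresses are FF B7 40 56 E1 95 82 49.
Read back as big-endian, the last byte is least significant, giving 0xFFB74056E1958249.
0xFFB74056E1958249 = 18426267142305710665.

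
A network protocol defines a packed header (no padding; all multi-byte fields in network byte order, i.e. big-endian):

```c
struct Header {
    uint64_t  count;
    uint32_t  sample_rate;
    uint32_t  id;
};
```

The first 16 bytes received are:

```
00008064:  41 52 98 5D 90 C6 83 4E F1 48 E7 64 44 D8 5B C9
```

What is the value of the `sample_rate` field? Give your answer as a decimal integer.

`sample_rate` follows `count` (8 bytes), so it starts at byte offset 8 and occupies 4 bytes.
Bytes at offsets 8..11: F1 48 E7 64.
Big-endian: lowest address holds the most-significant byte.
The bytes are already most-significant first: 0xF148E764.
0xF148E764 = 4048086884.

4048086884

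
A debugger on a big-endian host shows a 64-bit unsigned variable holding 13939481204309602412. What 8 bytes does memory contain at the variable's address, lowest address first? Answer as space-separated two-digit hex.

C1 72 FC 4D 00 1B B0 6C

13939481204309602412 in hexadecimal, padded to 64 bits, is 0xC172FC4D001BB06C.
Split into bytes (most-significant first): C1 72 FC 4D 00 1B B0 6C.
Big-endian: lowest address holds the most-significant byte.
So the memory order matches the most-significant-first order: C1 72 FC 4D 00 1B B0 6C.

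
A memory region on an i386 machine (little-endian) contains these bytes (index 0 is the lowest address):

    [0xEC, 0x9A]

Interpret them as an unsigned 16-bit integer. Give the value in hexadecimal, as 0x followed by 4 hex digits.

In little-endian order the low byte comes first in memory.
Reassemble most-significant byte first: 9A EC → 0x9AEC.

0x9AEC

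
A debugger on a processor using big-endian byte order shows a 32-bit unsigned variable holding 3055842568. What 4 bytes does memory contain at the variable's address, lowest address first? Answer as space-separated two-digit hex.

3055842568 in hexadecimal, padded to 32 bits, is 0xB6247508.
Split into bytes (most-significant first): B6 24 75 08.
Big-endian stores the most-significant byte at the lowest address.
So the memory order matches the most-significant-first order: B6 24 75 08.

B6 24 75 08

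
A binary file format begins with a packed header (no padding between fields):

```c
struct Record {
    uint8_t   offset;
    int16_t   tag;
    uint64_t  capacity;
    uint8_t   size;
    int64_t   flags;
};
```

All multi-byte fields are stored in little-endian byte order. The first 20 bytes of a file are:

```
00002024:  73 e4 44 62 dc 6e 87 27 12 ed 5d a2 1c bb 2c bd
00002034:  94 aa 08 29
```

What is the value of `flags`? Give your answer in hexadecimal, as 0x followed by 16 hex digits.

0x2908AA94BD2CBB1C

`flags` follows `offset` (1 B), `tag` (2 B), `capacity` (8 B), `size` (1 B), so it starts at offset 1 + 2 + 8 + 1 = 12 and occupies 8 bytes.
Bytes at offsets 12..19: 1C BB 2C BD 94 AA 08 29.
In little-endian order the low byte comes first in memory.
Reassemble most-significant byte first: 29 08 AA 94 BD 2C BB 1C → 0x2908AA94BD2CBB1C.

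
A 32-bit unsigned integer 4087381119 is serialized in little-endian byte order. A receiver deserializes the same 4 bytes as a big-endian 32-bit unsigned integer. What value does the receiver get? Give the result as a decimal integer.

4087381119 in 32-bit hexadecimal is 0xF3A07C7F.
Stored little-endian, the bytes at ascending addresses are 7F 7C A0 F3.
Read back as big-endian, the last byte is least significant, giving 0x7F7CA0F3.
0x7F7CA0F3 = 2138874099.

2138874099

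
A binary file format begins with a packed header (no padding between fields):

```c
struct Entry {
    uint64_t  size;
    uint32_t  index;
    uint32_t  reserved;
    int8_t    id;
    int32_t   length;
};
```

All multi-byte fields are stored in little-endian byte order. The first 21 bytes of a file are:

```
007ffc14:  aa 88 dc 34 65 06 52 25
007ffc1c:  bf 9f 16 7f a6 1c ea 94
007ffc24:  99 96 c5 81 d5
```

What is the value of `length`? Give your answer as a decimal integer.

-712915562

`length` follows `size` (8 B), `index` (4 B), `reserved` (4 B), `id` (1 B), so it starts at offset 8 + 4 + 4 + 1 = 17 and occupies 4 bytes.
Bytes at offsets 17..20: 96 C5 81 D5.
In little-endian order the low byte comes first in memory.
Reassemble most-significant byte first: D5 81 C5 96 → 0xD581C596.
Top bit is set, so as a signed 32-bit value this is 0xD581C596 − 2^32 = -712915562.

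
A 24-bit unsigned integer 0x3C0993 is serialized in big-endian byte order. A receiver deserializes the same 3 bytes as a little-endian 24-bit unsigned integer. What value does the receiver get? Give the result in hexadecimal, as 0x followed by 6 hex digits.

Stored big-endian, the bytes at ascending addresses are 3C 09 93.
Read back as little-endian, the first byte is least significant, giving 0x93093C.

0x93093C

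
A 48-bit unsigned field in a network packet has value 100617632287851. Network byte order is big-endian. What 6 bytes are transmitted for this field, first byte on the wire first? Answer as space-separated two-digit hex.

5B 82 DE 3B 0C 6B

100617632287851 in hexadecimal, padded to 48 bits, is 0x5B82DE3B0C6B.
Split into bytes (most-significant first): 5B 82 DE 3B 0C 6B.
In big-endian order the high byte comes first in memory.
So the memory order matches the most-significant-first order: 5B 82 DE 3B 0C 6B.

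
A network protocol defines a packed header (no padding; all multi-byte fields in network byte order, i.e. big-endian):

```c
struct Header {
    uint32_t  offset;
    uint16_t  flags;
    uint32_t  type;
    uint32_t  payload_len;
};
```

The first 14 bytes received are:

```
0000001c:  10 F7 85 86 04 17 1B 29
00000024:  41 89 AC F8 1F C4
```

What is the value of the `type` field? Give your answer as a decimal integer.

455688585

`type` follows `offset` (4 B), `flags` (2 B), so it starts at offset 4 + 2 = 6 and occupies 4 bytes.
Bytes at offsets 6..9: 1B 29 41 89.
In big-endian order the high byte comes first in memory.
The bytes are already most-significant first: 0x1B294189.
0x1B294189 = 455688585.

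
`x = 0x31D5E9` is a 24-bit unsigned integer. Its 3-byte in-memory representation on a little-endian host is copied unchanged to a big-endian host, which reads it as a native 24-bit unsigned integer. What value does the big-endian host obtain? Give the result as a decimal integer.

15324465

Stored little-endian, the bytes at ascending addresses are E9 D5 31.
Read back as big-endian, the last byte is least significant, giving 0xE9D531.
0xE9D531 = 15324465.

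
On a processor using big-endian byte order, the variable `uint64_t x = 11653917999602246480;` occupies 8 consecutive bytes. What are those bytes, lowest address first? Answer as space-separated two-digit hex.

A1 BB 08 AC EF D2 A3 50

11653917999602246480 in hexadecimal, padded to 64 bits, is 0xA1BB08ACEFD2A350.
Split into bytes (most-significant first): A1 BB 08 AC EF D2 A3 50.
In big-endian order the high byte comes first in memory.
So the memory order matches the most-significant-first order: A1 BB 08 AC EF D2 A3 50.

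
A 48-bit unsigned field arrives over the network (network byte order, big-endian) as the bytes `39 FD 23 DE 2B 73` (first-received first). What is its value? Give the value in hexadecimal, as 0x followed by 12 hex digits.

0x39FD23DE2B73

In big-endian order the high byte comes first in memory.
The bytes are already most-significant first: 0x39FD23DE2B73.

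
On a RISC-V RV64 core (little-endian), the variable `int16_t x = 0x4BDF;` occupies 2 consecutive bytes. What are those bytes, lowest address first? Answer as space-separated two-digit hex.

DF 4B

Split into bytes (most-significant first): 4B DF.
Little-endian: lowest address holds the least-significant byte.
So at ascending addresses the bytes are DF 4B.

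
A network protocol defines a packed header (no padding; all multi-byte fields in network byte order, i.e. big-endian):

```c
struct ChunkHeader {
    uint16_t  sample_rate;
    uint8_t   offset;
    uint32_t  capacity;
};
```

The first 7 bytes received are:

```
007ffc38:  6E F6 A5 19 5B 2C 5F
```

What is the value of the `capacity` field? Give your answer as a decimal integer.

425405535

`capacity` follows `sample_rate` (2 B), `offset` (1 B), so it starts at offset 2 + 1 = 3 and occupies 4 bytes.
Bytes at offsets 3..6: 19 5B 2C 5F.
In big-endian order the high byte comes first in memory.
The bytes are already most-significant first: 0x195B2C5F.
0x195B2C5F = 425405535.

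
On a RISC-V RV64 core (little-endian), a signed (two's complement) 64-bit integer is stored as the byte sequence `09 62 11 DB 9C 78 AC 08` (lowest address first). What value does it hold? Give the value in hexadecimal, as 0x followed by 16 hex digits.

0x08AC789CDB116209

Little-endian stores the least-significant byte at the lowest address.
Reassemble most-significant byte first: 08 AC 78 9C DB 11 62 09 → 0x08AC789CDB116209.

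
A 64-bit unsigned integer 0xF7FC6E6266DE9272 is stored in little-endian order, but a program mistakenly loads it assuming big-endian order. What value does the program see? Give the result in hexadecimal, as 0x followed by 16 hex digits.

0x7292DE66626EFCF7

Stored little-endian, the bytes at ascending addresses are 72 92 DE 66 62 6E FC F7.
Read back as big-endian, the last byte is least significant, giving 0x7292DE66626EFCF7.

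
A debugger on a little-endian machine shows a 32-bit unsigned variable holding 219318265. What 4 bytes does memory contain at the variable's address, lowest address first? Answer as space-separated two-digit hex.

F9 87 12 0D

219318265 in hexadecimal, padded to 32 bits, is 0x0D1287F9.
Split into bytes (most-significant first): 0D 12 87 F9.
In little-endian order the low byte comes first in memory.
So at ascending addresses the bytes are F9 87 12 0D.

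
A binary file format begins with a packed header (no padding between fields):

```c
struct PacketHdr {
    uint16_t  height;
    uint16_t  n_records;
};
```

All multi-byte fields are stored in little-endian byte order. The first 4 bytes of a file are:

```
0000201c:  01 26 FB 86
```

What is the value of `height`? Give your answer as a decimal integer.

9729

`height` is the first field, at byte offset 0, occupying 2 bytes.
Bytes at offsets 0..1: 01 26.
In little-endian order the low byte comes first in memory.
Reassemble most-significant byte first: 26 01 → 0x2601.
0x2601 = 9729.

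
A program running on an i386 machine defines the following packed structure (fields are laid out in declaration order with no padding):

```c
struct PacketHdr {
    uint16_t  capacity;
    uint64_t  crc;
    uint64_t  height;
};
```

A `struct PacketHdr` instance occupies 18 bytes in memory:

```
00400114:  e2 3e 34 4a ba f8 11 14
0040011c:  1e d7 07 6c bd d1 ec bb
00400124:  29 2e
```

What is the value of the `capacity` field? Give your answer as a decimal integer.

`capacity` is the first field, at byte offset 0, occupying 2 bytes.
Bytes at offsets 0..1: E2 3E.
In little-endian order the low byte comes first in memory.
Reassemble most-significant byte first: 3E E2 → 0x3EE2.
0x3EE2 = 16098.

16098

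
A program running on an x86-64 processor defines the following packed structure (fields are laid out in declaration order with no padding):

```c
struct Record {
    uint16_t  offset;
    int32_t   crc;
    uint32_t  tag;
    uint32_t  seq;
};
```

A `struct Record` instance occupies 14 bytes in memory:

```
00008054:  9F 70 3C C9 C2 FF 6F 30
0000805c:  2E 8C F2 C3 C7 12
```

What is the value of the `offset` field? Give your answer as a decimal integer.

`offset` is the first field, at byte offset 0, occupying 2 bytes.
Bytes at offsets 0..1: 9F 70.
In little-endian order the low byte comes first in memory.
Reassemble most-significant byte first: 70 9F → 0x709F.
0x709F = 28831.

28831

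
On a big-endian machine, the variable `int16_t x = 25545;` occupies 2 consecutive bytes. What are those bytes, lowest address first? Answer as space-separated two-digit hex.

63 C9

25545 in hexadecimal, padded to 16 bits, is 0x63C9.
Split into bytes (most-significant first): 63 C9.
In big-endian order the high byte comes first in memory.
So the memory order matches the most-significant-first order: 63 C9.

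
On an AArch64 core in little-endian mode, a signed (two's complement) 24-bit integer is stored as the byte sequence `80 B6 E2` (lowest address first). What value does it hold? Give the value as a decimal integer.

-1919360

Little-endian stores the least-significant byte at the lowest address.
Reassemble most-significant byte first: E2 B6 80 → 0xE2B680.
Top bit is set, so as a signed 24-bit value this is 0xE2B680 − 2^24 = -1919360.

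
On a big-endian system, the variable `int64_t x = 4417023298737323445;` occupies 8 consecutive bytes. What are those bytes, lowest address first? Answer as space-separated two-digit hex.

3D 4C 6B 49 AD DC BD B5

4417023298737323445 in hexadecimal, padded to 64 bits, is 0x3D4C6B49ADDCBDB5.
Split into bytes (most-significant first): 3D 4C 6B 49 AD DC BD B5.
Big-endian stores the most-significant byte at the lowest address.
So the memory order matches the most-significant-first order: 3D 4C 6B 49 AD DC BD B5.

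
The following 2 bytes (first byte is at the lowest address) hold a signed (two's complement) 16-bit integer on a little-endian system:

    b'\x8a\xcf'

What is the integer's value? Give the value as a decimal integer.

Little-endian: lowest address holds the least-significant byte.
Reassemble most-significant byte first: CF 8A → 0xCF8A.
Top bit is set, so as a signed 16-bit value this is 0xCF8A − 2^16 = -12406.

-12406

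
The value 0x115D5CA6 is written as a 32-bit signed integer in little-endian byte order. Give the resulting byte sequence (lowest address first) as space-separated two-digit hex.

A6 5C 5D 11

Split into bytes (most-significant first): 11 5D 5C A6.
Little-endian: lowest address holds the least-significant byte.
So at ascending addresses the bytes are A6 5C 5D 11.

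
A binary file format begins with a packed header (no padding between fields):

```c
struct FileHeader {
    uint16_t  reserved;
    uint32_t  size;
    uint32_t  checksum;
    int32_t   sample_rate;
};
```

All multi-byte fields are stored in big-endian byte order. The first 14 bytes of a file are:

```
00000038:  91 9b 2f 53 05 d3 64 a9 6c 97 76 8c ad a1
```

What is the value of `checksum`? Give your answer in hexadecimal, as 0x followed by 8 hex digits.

`checksum` follows `reserved` (2 B), `size` (4 B), so it starts at offset 2 + 4 = 6 and occupies 4 bytes.
Bytes at offsets 6..9: 64 A9 6C 97.
Big-endian: lowest address holds the most-significant byte.
The bytes are already most-significant first: 0x64A96C97.

0x64A96C97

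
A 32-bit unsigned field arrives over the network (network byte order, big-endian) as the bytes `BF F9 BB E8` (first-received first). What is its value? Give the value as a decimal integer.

Big-endian stores the most-significant byte at the lowest address.
The bytes are already most-significant first: 0xBFF9BBE8.
0xBFF9BBE8 = 3220814824.

3220814824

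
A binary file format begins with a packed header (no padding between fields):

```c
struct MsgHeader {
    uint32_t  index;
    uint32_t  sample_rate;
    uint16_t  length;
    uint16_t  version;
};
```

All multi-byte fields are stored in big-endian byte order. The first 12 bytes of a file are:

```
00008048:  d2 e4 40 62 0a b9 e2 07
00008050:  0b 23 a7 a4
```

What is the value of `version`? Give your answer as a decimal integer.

42916

`version` follows `index` (4 B), `sample_rate` (4 B), `length` (2 B), so it starts at offset 4 + 4 + 2 = 10 and occupies 2 bytes.
Bytes at offsets 10..11: A7 A4.
In big-endian order the high byte comes first in memory.
The bytes are already most-significant first: 0xA7A4.
0xA7A4 = 42916.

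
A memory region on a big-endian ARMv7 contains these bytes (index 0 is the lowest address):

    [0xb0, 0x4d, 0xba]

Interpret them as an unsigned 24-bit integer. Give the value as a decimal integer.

Big-endian: lowest address holds the most-significant byte.
The bytes are already most-significant first: 0xB04DBA.
0xB04DBA = 11554234.

11554234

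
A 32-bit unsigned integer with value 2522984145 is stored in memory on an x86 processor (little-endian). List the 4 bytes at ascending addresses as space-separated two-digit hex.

D1 AE 61 96

2522984145 in hexadecimal, padded to 32 bits, is 0x9661AED1.
Split into bytes (most-significant first): 96 61 AE D1.
Little-endian stores the least-significant byte at the lowest address.
So at ascending addresses the bytes are D1 AE 61 96.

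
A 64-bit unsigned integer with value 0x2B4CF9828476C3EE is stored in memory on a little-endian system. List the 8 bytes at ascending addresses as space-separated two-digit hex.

Split into bytes (most-significant first): 2B 4C F9 82 84 76 C3 EE.
Little-endian stores the least-significant byte at the lowest address.
So at ascending addresses the bytes are EE C3 76 84 82 F9 4C 2B.

EE C3 76 84 82 F9 4C 2B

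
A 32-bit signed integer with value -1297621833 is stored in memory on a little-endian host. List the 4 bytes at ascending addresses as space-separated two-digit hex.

B7 DC A7 B2

Two's complement of -1297621833 in 32 bits: 1297621833 = 0x4D582349; invert → 0xB2A7DCB6; add 1 → 0xB2A7DCB7.
Split into bytes (most-significant first): B2 A7 DC B7.
Little-endian: lowest address holds the least-significant byte.
So at ascending addresses the bytes are B7 DC A7 B2.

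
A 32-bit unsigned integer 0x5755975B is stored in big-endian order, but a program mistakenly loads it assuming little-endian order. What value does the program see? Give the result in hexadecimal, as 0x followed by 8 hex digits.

Stored big-endian, the bytes at ascending addresses are 57 55 97 5B.
Read back as little-endian, the first byte is least significant, giving 0x5B975557.

0x5B975557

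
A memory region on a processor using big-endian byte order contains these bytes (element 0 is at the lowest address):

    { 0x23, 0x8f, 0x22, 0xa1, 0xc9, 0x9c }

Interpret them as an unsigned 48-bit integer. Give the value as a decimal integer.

39097668323740

In big-endian order the high byte comes first in memory.
The bytes are already most-significant first: 0x238F22A1C99C.
0x238F22A1C99C = 39097668323740.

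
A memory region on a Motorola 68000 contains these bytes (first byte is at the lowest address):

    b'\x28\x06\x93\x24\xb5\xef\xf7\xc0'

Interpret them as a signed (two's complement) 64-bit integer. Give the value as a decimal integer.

2884154397257889728

Big-endian stores the most-significant byte at the lowest address.
The bytes are already most-significant first: 0x28069324B5EFF7C0.
0x28069324B5EFF7C0 = 2884154397257889728.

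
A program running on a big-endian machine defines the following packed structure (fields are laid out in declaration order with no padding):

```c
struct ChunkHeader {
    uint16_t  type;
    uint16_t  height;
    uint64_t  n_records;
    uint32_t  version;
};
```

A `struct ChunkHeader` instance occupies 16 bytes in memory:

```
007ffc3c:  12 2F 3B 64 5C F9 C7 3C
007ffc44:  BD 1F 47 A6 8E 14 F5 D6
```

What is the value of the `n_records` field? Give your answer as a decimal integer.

`n_records` follows `type` (2 B), `height` (2 B), so it starts at offset 2 + 2 = 4 and occupies 8 bytes.
Bytes at offsets 4..11: 5C F9 C7 3C BD 1F 47 A6.
Big-endian: lowest address holds the most-significant byte.
The bytes are already most-significant first: 0x5CF9C73CBD1F47A6.
0x5CF9C73CBD1F47A6 = 6699604984375232422.

6699604984375232422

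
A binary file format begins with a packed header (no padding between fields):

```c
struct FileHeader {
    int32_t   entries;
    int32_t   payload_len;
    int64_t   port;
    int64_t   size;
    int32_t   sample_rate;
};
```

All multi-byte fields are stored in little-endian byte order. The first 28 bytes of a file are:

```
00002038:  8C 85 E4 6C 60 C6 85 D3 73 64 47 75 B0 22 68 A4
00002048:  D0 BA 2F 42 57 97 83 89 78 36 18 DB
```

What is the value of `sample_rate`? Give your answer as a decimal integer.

`sample_rate` follows `entries` (4 B), `payload_len` (4 B), `port` (8 B), `size` (8 B), so it starts at offset 4 + 4 + 8 + 8 = 24 and occupies 4 bytes.
Bytes at offsets 24..27: 78 36 18 DB.
In little-endian order the low byte comes first in memory.
Reassemble most-significant byte first: DB 18 36 78 → 0xDB183678.
Top bit is set, so as a signed 32-bit value this is 0xDB183678 − 2^32 = -619170184.

-619170184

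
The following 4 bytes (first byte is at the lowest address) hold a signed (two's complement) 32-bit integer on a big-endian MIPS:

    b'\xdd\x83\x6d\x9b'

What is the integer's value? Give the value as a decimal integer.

In big-endian order the high byte comes first in memory.
The bytes are already most-significant first: 0xDD836D9B.
Top bit is set, so as a signed 32-bit value this is 0xDD836D9B − 2^32 = -578589285.

-578589285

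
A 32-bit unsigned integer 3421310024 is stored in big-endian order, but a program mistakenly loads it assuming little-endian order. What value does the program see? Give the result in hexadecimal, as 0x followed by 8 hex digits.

3421310024 in 32-bit hexadecimal is 0xCBED0C48.
Stored big-endian, the bytes at ascending addresses are CB ED 0C 48.
Read back as little-endian, the first byte is least significant, giving 0x480CEDCB.

0x480CEDCB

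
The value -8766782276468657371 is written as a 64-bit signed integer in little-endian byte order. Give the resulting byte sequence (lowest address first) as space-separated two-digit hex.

25 33 E5 CB F7 21 56 86

Two's complement of -8766782276468657371 in 64 bits: 8766782276468657371 = 0x79A9DE08341ACCDB; invert → 0x865621F7CBE53324; add 1 → 0x865621F7CBE53325.
Split into bytes (most-significant first): 86 56 21 F7 CB E5 33 25.
Little-endian: lowest address holds the least-significant byte.
So at ascending addresses the bytes are 25 33 E5 CB F7 21 56 86.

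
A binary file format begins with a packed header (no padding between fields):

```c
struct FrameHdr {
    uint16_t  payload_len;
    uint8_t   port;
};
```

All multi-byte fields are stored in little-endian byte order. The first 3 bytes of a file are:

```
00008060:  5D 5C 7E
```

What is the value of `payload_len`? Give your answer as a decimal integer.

`payload_len` is the first field, at byte offset 0, occupying 2 bytes.
Bytes at offsets 0..1: 5D 5C.
Little-endian: lowest address holds the least-significant byte.
Reassemble most-significant byte first: 5C 5D → 0x5C5D.
0x5C5D = 23645.

23645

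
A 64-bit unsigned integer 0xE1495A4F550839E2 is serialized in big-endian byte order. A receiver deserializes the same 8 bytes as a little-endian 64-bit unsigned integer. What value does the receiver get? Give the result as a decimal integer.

16301069488740780513

Stored big-endian, the bytes at ascending addresses are E1 49 5A 4F 55 08 39 E2.
Read back as little-endian, the first byte is least significant, giving 0xE23908554F5A49E1.
0xE23908554F5A49E1 = 16301069488740780513.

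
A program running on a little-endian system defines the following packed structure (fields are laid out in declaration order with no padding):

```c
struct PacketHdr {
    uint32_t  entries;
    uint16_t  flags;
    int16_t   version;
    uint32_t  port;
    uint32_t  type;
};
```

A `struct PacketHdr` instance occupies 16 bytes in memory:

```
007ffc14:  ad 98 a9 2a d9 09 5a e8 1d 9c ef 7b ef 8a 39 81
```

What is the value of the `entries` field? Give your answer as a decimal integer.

`entries` is the first field, at byte offset 0, occupying 4 bytes.
Bytes at offsets 0..3: AD 98 A9 2A.
Little-endian stores the least-significant byte at the lowest address.
Reassemble most-significant byte first: 2A A9 98 AD → 0x2AA998AD.
0x2AA998AD = 715757741.

715757741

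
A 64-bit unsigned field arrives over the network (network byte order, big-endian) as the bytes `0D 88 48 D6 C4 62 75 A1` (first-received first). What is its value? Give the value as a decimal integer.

Big-endian stores the most-significant byte at the lowest address.
The bytes are already most-significant first: 0x0D8848D6C46275A1.
0x0D8848D6C46275A1 = 975109406580700577.

975109406580700577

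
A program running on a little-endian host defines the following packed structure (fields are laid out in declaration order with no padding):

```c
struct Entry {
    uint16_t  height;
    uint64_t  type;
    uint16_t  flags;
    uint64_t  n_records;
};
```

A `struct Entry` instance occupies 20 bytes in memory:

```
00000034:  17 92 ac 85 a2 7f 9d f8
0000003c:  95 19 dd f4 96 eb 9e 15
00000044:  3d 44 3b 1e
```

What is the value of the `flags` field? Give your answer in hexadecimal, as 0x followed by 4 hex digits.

0xF4DD

`flags` follows `height` (2 B), `type` (8 B), so it starts at offset 2 + 8 = 10 and occupies 2 bytes.
Bytes at offsets 10..11: DD F4.
Little-endian stores the least-significant byte at the lowest address.
Reassemble most-significant byte first: F4 DD → 0xF4DD.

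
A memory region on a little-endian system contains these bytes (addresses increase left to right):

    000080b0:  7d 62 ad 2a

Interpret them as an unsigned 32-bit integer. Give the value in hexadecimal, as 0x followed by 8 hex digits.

Little-endian: lowest address holds the least-significant byte.
Reassemble most-significant byte first: 2A AD 62 7D → 0x2AAD627D.

0x2AAD627D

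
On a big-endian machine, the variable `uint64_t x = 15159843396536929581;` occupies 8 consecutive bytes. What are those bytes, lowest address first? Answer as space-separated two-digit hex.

D2 62 95 3F B5 22 8D 2D

15159843396536929581 in hexadecimal, padded to 64 bits, is 0xD262953FB5228D2D.
Split into bytes (most-significant first): D2 62 95 3F B5 22 8D 2D.
In big-endian order the high byte comes first in memory.
So the memory order matches the most-significant-first order: D2 62 95 3F B5 22 8D 2D.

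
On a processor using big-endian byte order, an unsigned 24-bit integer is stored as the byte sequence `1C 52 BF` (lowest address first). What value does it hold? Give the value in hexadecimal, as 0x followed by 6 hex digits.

Big-endian stores the most-significant byte at the lowest address.
The bytes are already most-significant first: 0x1C52BF.

0x1C52BF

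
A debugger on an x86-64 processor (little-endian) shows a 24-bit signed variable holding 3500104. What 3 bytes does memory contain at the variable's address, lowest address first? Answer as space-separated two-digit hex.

3500104 in hexadecimal, padded to 24 bits, is 0x356848.
Split into bytes (most-significant first): 35 68 48.
Little-endian stores the least-significant byte at the lowest address.
So at ascending addresses the bytes are 48 68 35.

48 68 35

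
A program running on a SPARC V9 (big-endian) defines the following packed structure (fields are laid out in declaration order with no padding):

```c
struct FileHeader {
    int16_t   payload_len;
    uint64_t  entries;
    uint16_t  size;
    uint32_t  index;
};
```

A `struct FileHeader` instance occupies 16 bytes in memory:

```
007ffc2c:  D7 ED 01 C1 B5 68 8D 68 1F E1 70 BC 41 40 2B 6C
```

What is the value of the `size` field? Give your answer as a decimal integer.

28860

`size` follows `payload_len` (2 B), `entries` (8 B), so it starts at offset 2 + 8 = 10 and occupies 2 bytes.
Bytes at offsets 10..11: 70 BC.
Big-endian stores the most-significant byte at the lowest address.
The bytes are already most-significant first: 0x70BC.
0x70BC = 28860.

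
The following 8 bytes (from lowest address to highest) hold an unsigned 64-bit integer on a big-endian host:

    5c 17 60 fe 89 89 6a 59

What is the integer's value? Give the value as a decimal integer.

6635879222299159129

In big-endian order the high byte comes first in memory.
The bytes are already most-significant first: 0x5C1760FE89896A59.
0x5C1760FE89896A59 = 6635879222299159129.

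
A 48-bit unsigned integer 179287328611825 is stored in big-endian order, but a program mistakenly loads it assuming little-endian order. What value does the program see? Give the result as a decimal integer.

179287328611825 in 48-bit hexadecimal is 0xA30F9588DDF1.
Stored big-endian, the bytes at ascending addresses are A3 0F 95 88 DD F1.
Read back as little-endian, the first byte is least significant, giving 0xF1DD88950FA3.
0xF1DD88950FA3 = 265933781536675.

265933781536675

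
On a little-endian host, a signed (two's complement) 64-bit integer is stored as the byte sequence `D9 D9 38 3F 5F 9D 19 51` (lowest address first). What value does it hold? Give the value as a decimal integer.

5843875023898073561

Little-endian: lowest address holds the least-significant byte.
Reassemble most-significant byte first: 51 19 9D 5F 3F 38 D9 D9 → 0x51199D5F3F38D9D9.
0x51199D5F3F38D9D9 = 5843875023898073561.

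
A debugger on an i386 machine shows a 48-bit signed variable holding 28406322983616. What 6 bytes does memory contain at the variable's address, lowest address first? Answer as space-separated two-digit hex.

28406322983616 in hexadecimal, padded to 48 bits, is 0x19D5DCCA72C0.
Split into bytes (most-significant first): 19 D5 DC CA 72 C0.
In little-endian order the low byte comes first in memory.
So at ascending addresses the bytes are C0 72 CA DC D5 19.

C0 72 CA DC D5 19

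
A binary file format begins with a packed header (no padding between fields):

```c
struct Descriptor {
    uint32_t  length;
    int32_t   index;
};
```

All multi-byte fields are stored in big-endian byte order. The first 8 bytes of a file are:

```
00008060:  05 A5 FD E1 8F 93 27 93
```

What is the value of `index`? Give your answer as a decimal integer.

`index` follows `length` (4 bytes), so it starts at byte offset 4 and occupies 4 bytes.
Bytes at offsets 4..7: 8F 93 27 93.
Big-endian stores the most-significant byte at the lowest address.
The bytes are already most-significant first: 0x8F932793.
Top bit is set, so as a signed 32-bit value this is 0x8F932793 − 2^32 = -1886181485.

-1886181485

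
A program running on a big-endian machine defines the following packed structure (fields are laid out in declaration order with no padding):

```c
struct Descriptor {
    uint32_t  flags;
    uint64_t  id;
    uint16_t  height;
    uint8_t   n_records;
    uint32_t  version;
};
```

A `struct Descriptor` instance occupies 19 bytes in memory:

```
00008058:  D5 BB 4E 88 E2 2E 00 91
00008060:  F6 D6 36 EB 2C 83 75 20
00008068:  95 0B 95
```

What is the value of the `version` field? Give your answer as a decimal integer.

`version` follows `flags` (4 B), `id` (8 B), `height` (2 B), `n_records` (1 B), so it starts at offset 4 + 8 + 2 + 1 = 15 and occupies 4 bytes.
Bytes at offsets 15..18: 20 95 0B 95.
Big-endian stores the most-significant byte at the lowest address.
The bytes are already most-significant first: 0x20950B95.
0x20950B95 = 546638741.

546638741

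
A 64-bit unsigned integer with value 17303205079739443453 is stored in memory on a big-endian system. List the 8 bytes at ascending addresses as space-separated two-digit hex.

F0 21 55 57 FD 9A A8 FD

17303205079739443453 in hexadecimal, padded to 64 bits, is 0xF0215557FD9AA8FD.
Split into bytes (most-significant first): F0 21 55 57 FD 9A A8 FD.
Big-endian stores the most-significant byte at the lowest address.
So the memory order matches the most-significant-first order: F0 21 55 57 FD 9A A8 FD.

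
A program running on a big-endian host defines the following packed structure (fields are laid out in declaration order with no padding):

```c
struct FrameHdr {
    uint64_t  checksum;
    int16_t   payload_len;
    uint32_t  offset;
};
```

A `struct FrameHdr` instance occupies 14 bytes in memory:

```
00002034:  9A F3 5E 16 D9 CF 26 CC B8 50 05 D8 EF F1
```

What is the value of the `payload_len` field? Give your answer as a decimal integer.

`payload_len` follows `checksum` (8 bytes), so it starts at byte offset 8 and occupies 2 bytes.
Bytes at offsets 8..9: B8 50.
Big-endian stores the most-significant byte at the lowest address.
The bytes are already most-significant first: 0xB850.
Top bit is set, so as a signed 16-bit value this is 0xB850 − 2^16 = -18352.

-18352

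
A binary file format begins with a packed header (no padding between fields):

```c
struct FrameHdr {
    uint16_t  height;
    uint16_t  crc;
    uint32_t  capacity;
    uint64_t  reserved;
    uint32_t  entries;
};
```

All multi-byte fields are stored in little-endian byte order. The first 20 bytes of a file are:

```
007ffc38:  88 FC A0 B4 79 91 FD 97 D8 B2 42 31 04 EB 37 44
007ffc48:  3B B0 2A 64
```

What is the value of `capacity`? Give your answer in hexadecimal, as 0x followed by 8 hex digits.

0x97FD9179

`capacity` follows `height` (2 B), `crc` (2 B), so it starts at offset 2 + 2 = 4 and occupies 4 bytes.
Bytes at offsets 4..7: 79 91 FD 97.
Little-endian stores the least-significant byte at the lowest address.
Reassemble most-significant byte first: 97 FD 91 79 → 0x97FD9179.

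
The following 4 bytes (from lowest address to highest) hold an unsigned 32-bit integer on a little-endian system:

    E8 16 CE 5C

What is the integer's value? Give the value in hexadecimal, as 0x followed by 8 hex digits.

0x5CCE16E8

Little-endian stores the least-significant byte at the lowest address.
Reassemble most-significant byte first: 5C CE 16 E8 → 0x5CCE16E8.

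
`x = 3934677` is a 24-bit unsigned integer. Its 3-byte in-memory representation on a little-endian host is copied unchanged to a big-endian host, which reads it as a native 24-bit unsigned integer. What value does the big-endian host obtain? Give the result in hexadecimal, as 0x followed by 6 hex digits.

3934677 in 24-bit hexadecimal is 0x3C09D5.
Stored little-endian, the bytes at ascending addresses are D5 09 3C.
Read back as big-endian, the last byte is least significant, giving 0xD5093C.

0xD5093C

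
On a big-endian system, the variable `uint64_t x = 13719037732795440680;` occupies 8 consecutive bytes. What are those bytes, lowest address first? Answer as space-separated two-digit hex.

BE 63 D0 21 A3 73 DE 28

13719037732795440680 in hexadecimal, padded to 64 bits, is 0xBE63D021A373DE28.
Split into bytes (most-significant first): BE 63 D0 21 A3 73 DE 28.
In big-endian order the high byte comes first in memory.
So the memory order matches the most-significant-first order: BE 63 D0 21 A3 73 DE 28.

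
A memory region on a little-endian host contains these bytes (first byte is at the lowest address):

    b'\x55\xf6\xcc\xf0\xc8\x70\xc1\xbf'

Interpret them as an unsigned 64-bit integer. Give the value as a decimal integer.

13817449140085126741

Little-endian stores the least-significant byte at the lowest address.
Reassemble most-significant byte first: BF C1 70 C8 F0 CC F6 55 → 0xBFC170C8F0CCF655.
0xBFC170C8F0CCF655 = 13817449140085126741.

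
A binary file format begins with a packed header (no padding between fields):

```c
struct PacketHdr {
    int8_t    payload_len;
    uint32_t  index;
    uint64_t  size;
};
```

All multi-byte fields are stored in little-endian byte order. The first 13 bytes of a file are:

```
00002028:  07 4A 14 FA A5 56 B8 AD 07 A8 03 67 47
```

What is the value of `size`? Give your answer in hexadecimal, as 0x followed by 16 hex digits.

0x476703A807ADB856

`size` follows `payload_len` (1 B), `index` (4 B), so it starts at offset 1 + 4 = 5 and occupies 8 bytes.
Bytes at offsets 5..12: 56 B8 AD 07 A8 03 67 47.
Little-endian: lowest address holds the least-significant byte.
Reassemble most-significant byte first: 47 67 03 A8 07 AD B8 56 → 0x476703A807ADB856.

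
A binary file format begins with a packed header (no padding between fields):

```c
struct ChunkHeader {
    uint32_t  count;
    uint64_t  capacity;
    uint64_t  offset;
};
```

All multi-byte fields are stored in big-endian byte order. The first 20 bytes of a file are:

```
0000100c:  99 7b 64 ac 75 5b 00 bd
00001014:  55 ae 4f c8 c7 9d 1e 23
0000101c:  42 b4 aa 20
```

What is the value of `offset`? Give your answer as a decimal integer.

14383685921683057184

`offset` follows `count` (4 B), `capacity` (8 B), so it starts at offset 4 + 8 = 12 and occupies 8 bytes.
Bytes at offsets 12..19: C7 9D 1E 23 42 B4 AA 20.
Big-endian stores the most-significant byte at the lowest address.
The bytes are already most-significant first: 0xC79D1E2342B4AA20.
0xC79D1E2342B4AA20 = 14383685921683057184.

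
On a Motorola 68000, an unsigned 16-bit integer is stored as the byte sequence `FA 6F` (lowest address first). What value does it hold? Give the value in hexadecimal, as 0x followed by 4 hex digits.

Big-endian: lowest address holds the most-significant byte.
The bytes are already most-significant first: 0xFA6F.

0xFA6F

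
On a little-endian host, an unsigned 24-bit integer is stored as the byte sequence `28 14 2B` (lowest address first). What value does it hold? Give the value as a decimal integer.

2823208

Little-endian stores the least-significant byte at the lowest address.
Reassemble most-significant byte first: 2B 14 28 → 0x2B1428.
0x2B1428 = 2823208.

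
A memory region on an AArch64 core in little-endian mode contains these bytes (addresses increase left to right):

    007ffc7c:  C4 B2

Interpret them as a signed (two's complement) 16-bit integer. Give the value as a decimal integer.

-19772

Little-endian stores the least-significant byte at the lowest address.
Reassemble most-significant byte first: B2 C4 → 0xB2C4.
Top bit is set, so as a signed 16-bit value this is 0xB2C4 − 2^16 = -19772.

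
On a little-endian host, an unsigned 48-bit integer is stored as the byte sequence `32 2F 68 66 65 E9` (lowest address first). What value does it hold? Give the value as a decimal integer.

256621719072562

In little-endian order the low byte comes first in memory.
Reassemble most-significant byte first: E9 65 66 68 2F 32 → 0xE96566682F32.
0xE96566682F32 = 256621719072562.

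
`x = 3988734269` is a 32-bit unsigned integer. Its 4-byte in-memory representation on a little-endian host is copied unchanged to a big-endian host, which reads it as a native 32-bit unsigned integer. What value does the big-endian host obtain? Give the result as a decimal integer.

1027719149

3988734269 in 32-bit hexadecimal is 0xEDBF413D.
Stored little-endian, the bytes at ascending addresses are 3D 41 BF ED.
Read back as big-endian, the last byte is least significant, giving 0x3D41BFED.
0x3D41BFED = 1027719149.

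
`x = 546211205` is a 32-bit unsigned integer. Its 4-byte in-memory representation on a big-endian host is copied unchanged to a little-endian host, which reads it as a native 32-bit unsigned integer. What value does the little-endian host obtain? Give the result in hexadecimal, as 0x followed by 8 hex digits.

546211205 in 32-bit hexadecimal is 0x208E8585.
Stored big-endian, the bytes at ascending addresses are 20 8E 85 85.
Read back as little-endian, the first byte is least significant, giving 0x85858E20.

0x85858E20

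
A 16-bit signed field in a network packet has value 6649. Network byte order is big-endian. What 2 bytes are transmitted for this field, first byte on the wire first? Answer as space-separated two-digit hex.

19 F9

6649 in hexadecimal, padded to 16 bits, is 0x19F9.
Split into bytes (most-significant first): 19 F9.
Big-endian: lowest address holds the most-significant byte.
So the memory order matches the most-significant-first order: 19 F9.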